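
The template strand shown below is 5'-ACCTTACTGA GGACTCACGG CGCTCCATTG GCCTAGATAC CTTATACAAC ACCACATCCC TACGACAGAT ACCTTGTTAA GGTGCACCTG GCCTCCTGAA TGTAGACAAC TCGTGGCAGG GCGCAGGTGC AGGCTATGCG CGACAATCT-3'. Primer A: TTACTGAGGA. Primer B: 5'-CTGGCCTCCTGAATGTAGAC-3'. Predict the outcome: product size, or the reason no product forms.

No product — both primers anneal to the same strand and extend in the same direction.

Primer A (TTACTGAGGA) matches the top strand at positions 4–13 (3' end points downstream).
Primer B (CTGGCCTCCTGAATGTAGAC) also matches the top strand directly, at positions 88–107 — its reverse complement GTCTACATTCAGGAGGCCAG is not present.
Both primers anneal to the bottom strand with 3' ends pointing the same way, so neither can prime synthesis back toward the other.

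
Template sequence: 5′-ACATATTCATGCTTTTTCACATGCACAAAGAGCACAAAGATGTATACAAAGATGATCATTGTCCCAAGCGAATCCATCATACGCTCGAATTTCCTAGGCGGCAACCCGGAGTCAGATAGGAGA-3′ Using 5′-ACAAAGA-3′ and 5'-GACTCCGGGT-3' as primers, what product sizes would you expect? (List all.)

89 bp, 80 bp, 68 bp

The forward primer ACAAAGA matches the top strand at positions 25–31, 34–40, 46–52.
The reverse primer's reverse complement is ACCCGGAGTC, matching at positions 104–113.
Each forward site pairs with the reverse site to give a product ending at position 113: sizes 89, 80, 68 bp.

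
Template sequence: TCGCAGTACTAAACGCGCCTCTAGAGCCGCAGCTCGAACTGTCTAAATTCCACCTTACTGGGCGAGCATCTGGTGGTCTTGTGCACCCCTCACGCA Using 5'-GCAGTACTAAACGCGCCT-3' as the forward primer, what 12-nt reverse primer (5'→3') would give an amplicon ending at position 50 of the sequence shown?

5'-GAATTTAGACAG-3'

The forward primer binds at positions 3–20; the product's 3' end on the top strand is position 50.
The reverse primer anneals to the top strand over positions 39–50, i.e. to CTGTCTAAATTC.
Its sequence written 5'→3' is the reverse complement: GAATTTAGACAG.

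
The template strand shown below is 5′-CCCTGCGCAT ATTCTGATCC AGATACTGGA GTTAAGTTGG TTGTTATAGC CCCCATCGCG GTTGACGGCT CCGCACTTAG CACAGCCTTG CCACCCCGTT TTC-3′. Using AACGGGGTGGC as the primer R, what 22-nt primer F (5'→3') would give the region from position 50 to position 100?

The reverse primer's reverse complement GCCACCCCGTT matches the template at positions 90–100; the product starts at position 50.
The forward primer is identical to the top strand over positions 50–71: CCCCCATCGCGGTTGACGGCTC.

5'-CCCCCATCGCGGTTGACGGCTC-3'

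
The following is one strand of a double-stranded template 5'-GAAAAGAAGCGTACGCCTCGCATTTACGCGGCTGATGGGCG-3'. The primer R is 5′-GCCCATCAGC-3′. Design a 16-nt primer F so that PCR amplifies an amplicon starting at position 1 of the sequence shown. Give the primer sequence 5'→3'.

The reverse primer's reverse complement GCTGATGGGC matches the template at positions 31–40; the product starts at position 1.
The forward primer is identical to the top strand over positions 1–16: GAAAAGAAGCGTACGC.

5'-GAAAAGAAGCGTACGC-3'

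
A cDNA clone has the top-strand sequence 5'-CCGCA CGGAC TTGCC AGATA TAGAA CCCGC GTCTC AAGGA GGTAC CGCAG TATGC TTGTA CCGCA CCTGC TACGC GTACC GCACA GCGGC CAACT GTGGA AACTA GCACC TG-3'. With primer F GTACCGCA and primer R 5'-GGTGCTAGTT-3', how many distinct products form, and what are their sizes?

The forward primer GTACCGCA matches the top strand at positions 42–49, 58–65, 76–83.
The reverse primer's reverse complement is AACTAGCACC, matching at positions 101–110.
Each forward site pairs with the reverse site to give a product ending at position 110: sizes 69, 53, 35 bp.

Three products: 69 bp, 53 bp, 35 bp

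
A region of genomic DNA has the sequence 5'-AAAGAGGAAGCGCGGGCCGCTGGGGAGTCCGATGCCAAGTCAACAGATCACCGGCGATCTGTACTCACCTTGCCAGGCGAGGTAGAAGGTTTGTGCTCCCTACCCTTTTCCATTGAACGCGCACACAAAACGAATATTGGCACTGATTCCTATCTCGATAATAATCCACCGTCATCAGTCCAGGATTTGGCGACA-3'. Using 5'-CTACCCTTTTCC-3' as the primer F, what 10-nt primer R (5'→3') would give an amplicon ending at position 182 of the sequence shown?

5'-TGGACTGATG-3'

The forward primer binds at positions 100–111; the product's 3' end on the top strand is position 182.
The reverse primer anneals to the top strand over positions 173–182, i.e. to CATCAGTCCA.
Its sequence written 5'→3' is the reverse complement: TGGACTGATG.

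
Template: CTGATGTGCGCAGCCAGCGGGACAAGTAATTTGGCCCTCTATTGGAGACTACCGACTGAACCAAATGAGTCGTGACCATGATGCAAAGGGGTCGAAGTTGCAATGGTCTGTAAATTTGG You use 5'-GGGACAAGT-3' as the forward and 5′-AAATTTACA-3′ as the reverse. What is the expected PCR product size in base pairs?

Forward primer GGGACAAGT is found on the top strand at positions 19–27.
Taking the reverse complement of AAATTTACA gives TGTAAATTT, found at positions 109–117 on the template; the primer anneals here to the top strand with its 3' end pointing upstream.
Product length = (reverse-primer end) − (forward-primer start) + 1 = 117 − 19 + 1 = 99 bp.

99 bp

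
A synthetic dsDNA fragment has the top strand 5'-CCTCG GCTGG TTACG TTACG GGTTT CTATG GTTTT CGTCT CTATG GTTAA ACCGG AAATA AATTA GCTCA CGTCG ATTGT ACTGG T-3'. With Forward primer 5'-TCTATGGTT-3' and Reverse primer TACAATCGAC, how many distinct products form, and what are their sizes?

The forward primer TCTATGGTT matches the top strand at positions 25–33, 40–48.
The reverse primer's reverse complement is GTCGATTGTA, matching at positions 72–81.
Each forward site pairs with the reverse site to give a product ending at position 81: sizes 57, 42 bp.

Two products: 57 bp, 42 bp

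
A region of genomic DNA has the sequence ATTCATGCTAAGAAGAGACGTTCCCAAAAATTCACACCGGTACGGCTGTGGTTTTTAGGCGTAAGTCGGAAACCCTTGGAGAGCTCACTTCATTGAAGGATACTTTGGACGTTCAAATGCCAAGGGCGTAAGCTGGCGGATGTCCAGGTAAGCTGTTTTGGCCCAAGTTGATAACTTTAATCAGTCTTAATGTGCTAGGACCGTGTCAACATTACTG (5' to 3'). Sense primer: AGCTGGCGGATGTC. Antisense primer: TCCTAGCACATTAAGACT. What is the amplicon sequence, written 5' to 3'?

Forward primer AGCTGGCGGATGTC is found on the top strand at positions 131–144.
Taking the reverse complement of TCCTAGCACATTAAGACT gives AGTCTTAATGTGCTAGGA, found at positions 183–200 on the template; the primer anneals here to the top strand with its 3' end pointing upstream.
The product is the template from position 131 through 200 (70 bp).

5'-AGCTGGCGGATGTCCAGGTAAGCTGTTTTGGCCCAAGTTGATAACTTTAATCAGTCTTAATGTGCTAGGA-3'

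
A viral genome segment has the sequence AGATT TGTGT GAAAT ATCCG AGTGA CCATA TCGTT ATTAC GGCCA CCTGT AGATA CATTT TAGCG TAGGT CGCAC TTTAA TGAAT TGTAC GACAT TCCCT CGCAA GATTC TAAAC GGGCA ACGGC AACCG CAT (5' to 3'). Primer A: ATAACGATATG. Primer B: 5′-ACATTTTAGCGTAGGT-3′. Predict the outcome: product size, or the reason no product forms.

Primer A (ATAACGATATG) has reverse complement CATATCGTTAT, which matches the top strand at positions 27–37; primer A anneals to the top strand there with its 3' end pointing upstream toward position 27.
Primer B (ACATTTTAGCGTAGGT) matches the top strand directly at positions 55–70; it anneals to the bottom strand with its 3' end pointing downstream toward position 70.
The 3' ends diverge (primer A extends toward position 1, primer B toward position 133), so the primers never converge on a shared product.

No product — the primers' 3' ends point away from each other.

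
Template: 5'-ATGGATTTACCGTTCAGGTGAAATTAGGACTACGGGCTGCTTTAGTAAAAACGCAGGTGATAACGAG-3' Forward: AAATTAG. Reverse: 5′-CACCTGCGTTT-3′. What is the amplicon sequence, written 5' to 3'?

Forward primer AAATTAG is found on the top strand at positions 21–27.
Taking the reverse complement of CACCTGCGTTT gives AAACGCAGGTG, found at positions 49–59 on the template; the primer anneals here to the top strand with its 3' end pointing upstream.
The product is the template from position 21 through 59 (39 bp).

5'-AAATTAGGACTACGGGCTGCTTTAGTAAAAACGCAGGTG-3'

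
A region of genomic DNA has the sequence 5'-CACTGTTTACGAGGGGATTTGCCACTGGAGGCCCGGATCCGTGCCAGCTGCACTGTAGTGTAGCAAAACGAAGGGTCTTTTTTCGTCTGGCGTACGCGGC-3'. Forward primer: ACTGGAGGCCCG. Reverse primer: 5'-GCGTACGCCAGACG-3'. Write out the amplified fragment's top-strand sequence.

Forward primer ACTGGAGGCCCG is found on the top strand at positions 24–35.
Reverse complement of the reverse primer: CGTCTGGCGTACGC. This occurs on the top strand at positions 84–97.
The product is the template from position 24 through 97 (74 bp).

5'-ACTGGAGGCCCGGATCCGTGCCAGCTGCACTGTAGTGTAGCAAAACGAAGGGTCTTTTTTCGTCTGGCGTACGC-3'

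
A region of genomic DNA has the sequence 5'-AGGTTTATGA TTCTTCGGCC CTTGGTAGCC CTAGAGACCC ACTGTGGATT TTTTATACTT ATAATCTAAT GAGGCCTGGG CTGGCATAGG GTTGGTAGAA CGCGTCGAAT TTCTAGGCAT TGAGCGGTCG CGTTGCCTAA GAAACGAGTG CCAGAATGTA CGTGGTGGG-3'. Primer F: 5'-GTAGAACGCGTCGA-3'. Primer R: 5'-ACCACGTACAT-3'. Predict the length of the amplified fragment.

Forward primer GTAGAACGCGTCGA is found on the top strand at positions 95–108.
Taking the reverse complement of ACCACGTACAT gives ATGTACGTGGT, found at positions 156–166 on the template; the primer anneals here to the top strand with its 3' end pointing upstream.
Product length = (reverse-primer end) − (forward-primer start) + 1 = 166 − 95 + 1 = 72 bp.

72 bp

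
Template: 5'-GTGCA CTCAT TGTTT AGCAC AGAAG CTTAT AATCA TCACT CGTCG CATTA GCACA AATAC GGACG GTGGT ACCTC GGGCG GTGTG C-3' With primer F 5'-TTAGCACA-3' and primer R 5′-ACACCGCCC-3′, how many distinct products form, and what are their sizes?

Two products: 71 bp, 37 bp

The forward primer TTAGCACA matches the top strand at positions 14–21, 48–55.
The reverse primer's reverse complement is GGGCGGTGT, matching at positions 76–84.
Each forward site pairs with the reverse site to give a product ending at position 84: sizes 71, 37 bp.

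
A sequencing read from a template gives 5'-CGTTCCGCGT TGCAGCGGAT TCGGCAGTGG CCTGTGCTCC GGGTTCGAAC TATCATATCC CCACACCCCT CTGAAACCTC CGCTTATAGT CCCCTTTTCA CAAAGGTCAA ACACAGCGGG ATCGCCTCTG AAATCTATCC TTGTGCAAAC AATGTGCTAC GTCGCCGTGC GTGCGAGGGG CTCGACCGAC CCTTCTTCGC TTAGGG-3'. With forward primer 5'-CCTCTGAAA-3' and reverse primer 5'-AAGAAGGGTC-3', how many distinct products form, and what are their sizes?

The forward primer CCTCTGAAA matches the top strand at positions 68–76, 125–133.
The reverse primer's reverse complement is GACCCTTCTT, matching at positions 188–197.
Each forward site pairs with the reverse site to give a product ending at position 197: sizes 130, 73 bp.

Two products: 130 bp, 73 bp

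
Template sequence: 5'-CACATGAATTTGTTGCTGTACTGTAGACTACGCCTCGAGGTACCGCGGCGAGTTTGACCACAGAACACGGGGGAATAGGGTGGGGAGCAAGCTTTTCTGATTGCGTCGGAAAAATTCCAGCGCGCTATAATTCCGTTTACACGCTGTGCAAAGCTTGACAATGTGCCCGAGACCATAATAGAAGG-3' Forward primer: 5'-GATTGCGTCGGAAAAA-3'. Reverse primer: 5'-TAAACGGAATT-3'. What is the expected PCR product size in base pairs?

The forward primer matches the template at positions 99–114.
Reverse complement of the reverse primer: AATTCCGTTTA. This occurs on the top strand at positions 129–139.
Product length = (reverse-primer end) − (forward-primer start) + 1 = 139 − 99 + 1 = 41 bp.

41 bp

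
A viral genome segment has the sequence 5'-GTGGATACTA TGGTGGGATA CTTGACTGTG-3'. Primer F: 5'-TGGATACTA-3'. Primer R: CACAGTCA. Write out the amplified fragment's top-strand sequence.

5'-TGGATACTATGGTGGGATACTTGACTGTG-3'

Scanning the template, TGGATACTA occurs at positions 2–10; this primer anneals to the bottom strand there with its 3' end pointing downstream.
Taking the reverse complement of CACAGTCA gives TGACTGTG, found at positions 23–30 on the template; the primer anneals here to the top strand with its 3' end pointing upstream.
The product is the template from position 2 through 30 (29 bp).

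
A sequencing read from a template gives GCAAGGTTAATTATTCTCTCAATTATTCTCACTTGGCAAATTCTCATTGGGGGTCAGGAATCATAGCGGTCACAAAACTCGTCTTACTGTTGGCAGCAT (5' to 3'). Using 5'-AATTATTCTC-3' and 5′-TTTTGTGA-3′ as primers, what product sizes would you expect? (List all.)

The forward primer AATTATTCTC matches the top strand at positions 9–18, 21–30.
The reverse primer's reverse complement is TCACAAAA, matching at positions 70–77.
Each forward site pairs with the reverse site to give a product ending at position 77: sizes 69, 57 bp.

69 bp, 57 bp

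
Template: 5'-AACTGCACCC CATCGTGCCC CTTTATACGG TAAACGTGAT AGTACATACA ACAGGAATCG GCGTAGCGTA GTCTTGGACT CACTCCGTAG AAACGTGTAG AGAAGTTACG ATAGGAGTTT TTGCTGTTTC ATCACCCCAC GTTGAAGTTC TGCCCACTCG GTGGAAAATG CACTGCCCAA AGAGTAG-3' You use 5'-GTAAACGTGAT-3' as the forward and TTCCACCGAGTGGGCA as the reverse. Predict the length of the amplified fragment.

Forward primer GTAAACGTGAT is found on the top strand at positions 30–40.
Taking the reverse complement of TTCCACCGAGTGGGCA gives TGCCCACTCGGTGGAA, found at positions 151–166 on the template; the primer anneals here to the top strand with its 3' end pointing upstream.
Amplicon spans positions 30–166: 137 bp.

137 bp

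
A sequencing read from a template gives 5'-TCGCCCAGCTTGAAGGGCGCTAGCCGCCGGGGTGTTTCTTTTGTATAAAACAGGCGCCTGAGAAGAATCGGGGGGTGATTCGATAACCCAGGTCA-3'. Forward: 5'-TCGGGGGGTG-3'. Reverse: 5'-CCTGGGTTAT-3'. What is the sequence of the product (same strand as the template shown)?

5'-TCGGGGGGTGATTCGATAACCCAGG-3'

The forward primer matches the template at positions 68–77.
Taking the reverse complement of CCTGGGTTAT gives ATAACCCAGG, found at positions 83–92 on the template; the primer anneals here to the top strand with its 3' end pointing upstream.
The product is the template from position 68 through 92 (25 bp).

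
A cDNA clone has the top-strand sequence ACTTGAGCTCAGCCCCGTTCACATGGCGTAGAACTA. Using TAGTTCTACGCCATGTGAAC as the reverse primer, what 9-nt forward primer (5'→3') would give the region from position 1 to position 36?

The reverse primer's reverse complement GTTCACATGGCGTAGAACTA matches the template at positions 17–36; the product starts at position 1.
The forward primer is identical to the top strand over positions 1–9: ACTTGAGCT.

5'-ACTTGAGCT-3'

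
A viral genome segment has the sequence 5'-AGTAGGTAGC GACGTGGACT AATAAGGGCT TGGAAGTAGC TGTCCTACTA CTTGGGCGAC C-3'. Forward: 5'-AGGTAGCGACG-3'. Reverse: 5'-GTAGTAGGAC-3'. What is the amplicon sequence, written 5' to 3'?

5'-AGGTAGCGACGTGGACTAATAAGGGCTTGGAAGTAGCTGTCCTACTAC-3'

Forward primer AGGTAGCGACG is found on the top strand at positions 4–14.
Reverse complement of the reverse primer: GTCCTACTAC. This occurs on the top strand at positions 42–51.
The product is the template from position 4 through 51 (48 bp).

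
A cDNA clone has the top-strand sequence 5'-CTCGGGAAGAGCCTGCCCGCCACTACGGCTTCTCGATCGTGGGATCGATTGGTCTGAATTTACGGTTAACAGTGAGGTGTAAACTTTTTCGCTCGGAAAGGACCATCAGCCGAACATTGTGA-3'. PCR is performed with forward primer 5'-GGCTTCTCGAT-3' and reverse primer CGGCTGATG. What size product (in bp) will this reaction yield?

Forward primer GGCTTCTCGAT is found on the top strand at positions 27–37.
Reverse complement of the reverse primer: CATCAGCCG. This occurs on the top strand at positions 104–112.
The product runs from position 27 to position 112, so its length is 112 − 27 + 1 = 86 bp.

86 bp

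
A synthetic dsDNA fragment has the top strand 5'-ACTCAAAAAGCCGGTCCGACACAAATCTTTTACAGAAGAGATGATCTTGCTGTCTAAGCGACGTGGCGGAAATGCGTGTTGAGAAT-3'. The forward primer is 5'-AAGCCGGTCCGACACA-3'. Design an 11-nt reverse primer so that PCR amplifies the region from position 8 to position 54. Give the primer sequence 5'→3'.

The product's 3' end on the top strand is position 54.
The reverse primer anneals to the top strand over positions 44–54, i.e. to ATCTTGCTGTC.
Its sequence written 5'→3' is the reverse complement: GACAGCAAGAT.

5'-GACAGCAAGAT-3'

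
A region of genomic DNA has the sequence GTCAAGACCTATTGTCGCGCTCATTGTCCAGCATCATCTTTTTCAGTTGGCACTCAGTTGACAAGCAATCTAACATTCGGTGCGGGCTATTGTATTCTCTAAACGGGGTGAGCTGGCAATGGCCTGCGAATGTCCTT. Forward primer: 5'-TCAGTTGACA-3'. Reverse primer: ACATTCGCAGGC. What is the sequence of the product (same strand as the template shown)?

5'-TCAGTTGACAAGCAATCTAACATTCGGTGCGGGCTATTGTATTCTCTAAACGGGGTGAGCTGGCAATGGCCTGCGAATGT-3'

Forward primer TCAGTTGACA is found on the top strand at positions 54–63.
The reverse primer's reverse complement is GCCTGCGAATGT, which matches the template at positions 122–133.
The product is the template from position 54 through 133 (80 bp).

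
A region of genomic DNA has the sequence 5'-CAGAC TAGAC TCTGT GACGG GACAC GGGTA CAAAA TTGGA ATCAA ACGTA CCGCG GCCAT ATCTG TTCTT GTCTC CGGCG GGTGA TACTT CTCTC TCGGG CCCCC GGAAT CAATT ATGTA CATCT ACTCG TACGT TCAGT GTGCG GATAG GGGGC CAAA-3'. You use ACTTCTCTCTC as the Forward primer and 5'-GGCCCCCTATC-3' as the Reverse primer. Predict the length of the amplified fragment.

The forward primer matches the template at positions 87–97.
Taking the reverse complement of GGCCCCCTATC gives GATAGGGGGCC, found at positions 146–156 on the template; the primer anneals here to the top strand with its 3' end pointing upstream.
Amplicon spans positions 87–156: 70 bp.

70 bp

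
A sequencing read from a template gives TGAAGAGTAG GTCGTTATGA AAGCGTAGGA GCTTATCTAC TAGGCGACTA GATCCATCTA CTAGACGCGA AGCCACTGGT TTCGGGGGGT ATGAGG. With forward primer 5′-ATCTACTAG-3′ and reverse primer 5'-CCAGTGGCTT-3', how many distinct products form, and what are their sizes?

The forward primer ATCTACTAG matches the top strand at positions 35–43, 56–64.
The reverse primer's reverse complement is AAGCCACTGG, matching at positions 70–79.
Each forward site pairs with the reverse site to give a product ending at position 79: sizes 45, 24 bp.

Two products: 45 bp, 24 bp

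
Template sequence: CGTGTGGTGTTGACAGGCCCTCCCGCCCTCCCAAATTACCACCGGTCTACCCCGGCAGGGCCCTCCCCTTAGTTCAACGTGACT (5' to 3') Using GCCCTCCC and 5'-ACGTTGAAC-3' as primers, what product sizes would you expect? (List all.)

The forward primer GCCCTCCC matches the top strand at positions 17–24, 25–32, 60–67.
The reverse primer's reverse complement is GTTCAACGT, matching at positions 72–80.
Each forward site pairs with the reverse site to give a product ending at position 80: sizes 64, 56, 21 bp.

64 bp, 56 bp, 21 bp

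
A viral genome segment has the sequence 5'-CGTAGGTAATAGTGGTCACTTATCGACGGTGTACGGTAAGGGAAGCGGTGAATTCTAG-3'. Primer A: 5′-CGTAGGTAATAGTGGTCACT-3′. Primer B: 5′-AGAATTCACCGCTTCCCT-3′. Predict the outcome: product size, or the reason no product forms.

Yes — a 56 bp product.

Primer A (CGTAGGTAATAGTGGTCACT) matches the top strand at positions 1–20; it acts as a forward primer.
Primer B's reverse complement is AGGGAAGCGGTGAATTCT, matching the top strand at positions 39–56; it acts as a reverse primer.
The 3' ends face each other across positions 1–56, giving a 56 bp product.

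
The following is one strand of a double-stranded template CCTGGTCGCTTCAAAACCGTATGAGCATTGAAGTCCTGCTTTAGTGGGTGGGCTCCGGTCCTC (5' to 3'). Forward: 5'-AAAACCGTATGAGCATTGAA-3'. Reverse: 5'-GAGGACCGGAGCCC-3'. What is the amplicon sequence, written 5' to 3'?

5'-AAAACCGTATGAGCATTGAAGTCCTGCTTTAGTGGGTGGGCTCCGGTCCTC-3'

Forward primer AAAACCGTATGAGCATTGAA is found on the top strand at positions 13–32.
Reverse complement of the reverse primer: GGGCTCCGGTCCTC. This occurs on the top strand at positions 50–63.
The product is the template from position 13 through 63 (51 bp).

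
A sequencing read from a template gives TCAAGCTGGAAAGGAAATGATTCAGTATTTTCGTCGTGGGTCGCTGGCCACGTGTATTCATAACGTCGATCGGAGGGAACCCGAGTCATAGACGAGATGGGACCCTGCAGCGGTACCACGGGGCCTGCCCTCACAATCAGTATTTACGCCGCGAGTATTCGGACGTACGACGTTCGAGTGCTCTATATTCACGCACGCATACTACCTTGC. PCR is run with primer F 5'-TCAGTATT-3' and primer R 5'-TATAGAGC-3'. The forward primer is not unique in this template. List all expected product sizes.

166 bp, 51 bp

The forward primer TCAGTATT matches the top strand at positions 22–29, 137–144.
The reverse primer's reverse complement is GCTCTATA, matching at positions 180–187.
Each forward site pairs with the reverse site to give a product ending at position 187: sizes 166, 51 bp.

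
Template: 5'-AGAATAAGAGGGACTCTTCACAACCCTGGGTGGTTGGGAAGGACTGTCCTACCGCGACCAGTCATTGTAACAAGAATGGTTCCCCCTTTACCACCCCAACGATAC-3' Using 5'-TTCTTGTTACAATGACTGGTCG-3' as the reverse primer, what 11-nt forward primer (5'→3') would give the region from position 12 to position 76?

The reverse primer's reverse complement CGACCAGTCATTGTAACAAGAA matches the template at positions 55–76; the product starts at position 12.
The forward primer is identical to the top strand over positions 12–22: GACTCTTCACA.

5'-GACTCTTCACA-3'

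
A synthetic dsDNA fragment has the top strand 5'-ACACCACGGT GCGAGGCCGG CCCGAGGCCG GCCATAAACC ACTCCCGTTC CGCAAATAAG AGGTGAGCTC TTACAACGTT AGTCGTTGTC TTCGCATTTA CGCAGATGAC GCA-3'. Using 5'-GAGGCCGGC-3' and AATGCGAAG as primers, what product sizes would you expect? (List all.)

86 bp, 75 bp

The forward primer GAGGCCGGC matches the top strand at positions 13–21, 24–32.
The reverse primer's reverse complement is CTTCGCATT, matching at positions 90–98.
Each forward site pairs with the reverse site to give a product ending at position 98: sizes 86, 75 bp.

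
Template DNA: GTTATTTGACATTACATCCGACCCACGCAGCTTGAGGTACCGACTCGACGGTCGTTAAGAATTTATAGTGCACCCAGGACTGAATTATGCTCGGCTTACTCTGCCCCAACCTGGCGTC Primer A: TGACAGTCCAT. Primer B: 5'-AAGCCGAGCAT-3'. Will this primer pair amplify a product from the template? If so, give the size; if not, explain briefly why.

No product — primer A has no binding site in the template.

Primer A (TGACAGTCCAT) does not match the top strand, and its reverse complement ATGGACTGTCA does not match either.
With no annealing site for primer A, no amplification occurs.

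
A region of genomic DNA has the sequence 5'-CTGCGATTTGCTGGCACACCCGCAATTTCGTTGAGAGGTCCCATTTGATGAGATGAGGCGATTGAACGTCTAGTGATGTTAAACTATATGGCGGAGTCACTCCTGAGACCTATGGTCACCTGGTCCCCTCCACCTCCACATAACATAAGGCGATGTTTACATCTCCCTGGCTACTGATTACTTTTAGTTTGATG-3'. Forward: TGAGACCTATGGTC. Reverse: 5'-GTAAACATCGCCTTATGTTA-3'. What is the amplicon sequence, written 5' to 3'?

5'-TGAGACCTATGGTCACCTGGTCCCCTCCACCTCCACATAACATAAGGCGATGTTTAC-3'

Forward primer TGAGACCTATGGTC is found on the top strand at positions 104–117.
Taking the reverse complement of GTAAACATCGCCTTATGTTA gives TAACATAAGGCGATGTTTAC, found at positions 141–160 on the template; the primer anneals here to the top strand with its 3' end pointing upstream.
The product is the template from position 104 through 160 (57 bp).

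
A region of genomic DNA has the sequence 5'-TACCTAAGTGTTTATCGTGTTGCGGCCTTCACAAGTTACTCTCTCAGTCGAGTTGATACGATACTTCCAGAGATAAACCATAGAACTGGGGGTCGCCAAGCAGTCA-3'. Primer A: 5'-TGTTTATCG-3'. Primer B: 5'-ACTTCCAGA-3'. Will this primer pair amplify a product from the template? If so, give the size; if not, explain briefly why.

No product — both primers anneal to the same strand and extend in the same direction.

Primer A (TGTTTATCG) matches the top strand at positions 9–17 (3' end points downstream).
Primer B (ACTTCCAGA) also matches the top strand directly, at positions 63–71 — its reverse complement TCTGGAAGT is not present.
Both primers anneal to the bottom strand with 3' ends pointing the same way, so neither can prime synthesis back toward the other.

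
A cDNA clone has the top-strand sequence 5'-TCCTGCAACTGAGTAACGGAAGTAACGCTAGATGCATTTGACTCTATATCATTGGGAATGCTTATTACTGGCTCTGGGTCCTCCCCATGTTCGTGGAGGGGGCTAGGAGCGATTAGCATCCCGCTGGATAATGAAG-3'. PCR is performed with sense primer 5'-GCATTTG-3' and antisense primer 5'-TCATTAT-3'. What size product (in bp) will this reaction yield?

101 bp

Scanning the template, GCATTTG occurs at positions 34–40; this primer anneals to the bottom strand there with its 3' end pointing downstream.
Taking the reverse complement of TCATTAT gives ATAATGA, found at positions 128–134 on the template; the primer anneals here to the top strand with its 3' end pointing upstream.
The product runs from position 34 to position 134, so its length is 134 − 34 + 1 = 101 bp.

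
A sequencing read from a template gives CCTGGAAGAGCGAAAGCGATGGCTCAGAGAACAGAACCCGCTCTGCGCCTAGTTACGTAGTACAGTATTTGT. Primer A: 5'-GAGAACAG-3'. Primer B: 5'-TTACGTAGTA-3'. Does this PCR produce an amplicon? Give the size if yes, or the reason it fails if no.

No product — both primers anneal to the same strand and extend in the same direction.

Primer A (GAGAACAG) matches the top strand at positions 27–34 (3' end points downstream).
Primer B (TTACGTAGTA) also matches the top strand directly, at positions 53–62 — its reverse complement TACTACGTAA is not present.
Both primers anneal to the bottom strand with 3' ends pointing the same way, so neither can prime synthesis back toward the other.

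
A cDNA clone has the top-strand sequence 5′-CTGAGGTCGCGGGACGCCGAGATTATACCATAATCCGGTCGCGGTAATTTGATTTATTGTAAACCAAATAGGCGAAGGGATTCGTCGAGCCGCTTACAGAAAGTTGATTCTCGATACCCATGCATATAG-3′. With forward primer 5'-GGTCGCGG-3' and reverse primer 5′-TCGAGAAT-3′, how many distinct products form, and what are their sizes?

Two products: 110 bp, 78 bp

The forward primer GGTCGCGG matches the top strand at positions 5–12, 37–44.
The reverse primer's reverse complement is ATTCTCGA, matching at positions 107–114.
Each forward site pairs with the reverse site to give a product ending at position 114: sizes 110, 78 bp.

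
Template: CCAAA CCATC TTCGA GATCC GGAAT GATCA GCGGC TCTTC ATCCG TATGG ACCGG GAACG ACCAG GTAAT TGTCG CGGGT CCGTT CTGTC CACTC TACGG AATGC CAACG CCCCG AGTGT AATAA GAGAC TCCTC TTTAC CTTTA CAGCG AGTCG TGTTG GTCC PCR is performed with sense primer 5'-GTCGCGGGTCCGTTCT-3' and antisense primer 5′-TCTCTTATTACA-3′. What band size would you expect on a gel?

58 bp

The forward primer matches the template at positions 72–87.
The reverse primer's reverse complement is TGTAATAAGAGA, which matches the template at positions 118–129.
Product length = (reverse-primer end) − (forward-primer start) + 1 = 129 − 72 + 1 = 58 bp.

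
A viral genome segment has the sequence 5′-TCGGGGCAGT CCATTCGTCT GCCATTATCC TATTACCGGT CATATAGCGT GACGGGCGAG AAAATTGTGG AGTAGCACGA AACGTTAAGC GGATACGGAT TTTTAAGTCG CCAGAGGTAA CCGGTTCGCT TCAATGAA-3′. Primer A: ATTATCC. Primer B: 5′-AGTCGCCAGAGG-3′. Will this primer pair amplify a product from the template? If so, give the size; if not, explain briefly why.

Primer A (ATTATCC) matches the top strand at positions 24–30 (3' end points downstream).
Primer B (AGTCGCCAGAGG) also matches the top strand directly, at positions 106–117 — its reverse complement CCTCTGGCGACT is not present.
Both primers anneal to the bottom strand with 3' ends pointing the same way, so neither can prime synthesis back toward the other.

No product — both primers anneal to the same strand and extend in the same direction.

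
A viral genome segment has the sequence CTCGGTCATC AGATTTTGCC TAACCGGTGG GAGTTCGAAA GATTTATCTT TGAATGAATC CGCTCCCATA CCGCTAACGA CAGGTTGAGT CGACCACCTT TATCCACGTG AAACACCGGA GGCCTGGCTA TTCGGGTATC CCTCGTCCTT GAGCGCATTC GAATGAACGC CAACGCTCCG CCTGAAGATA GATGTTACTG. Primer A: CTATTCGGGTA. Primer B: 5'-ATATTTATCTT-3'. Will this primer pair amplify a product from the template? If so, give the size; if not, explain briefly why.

Primer B (ATATTTATCTT) does not match the top strand, and its reverse complement AAGATAAATAT does not match either.
With no annealing site for primer B, no amplification occurs.

No product — primer B has no binding site in the template.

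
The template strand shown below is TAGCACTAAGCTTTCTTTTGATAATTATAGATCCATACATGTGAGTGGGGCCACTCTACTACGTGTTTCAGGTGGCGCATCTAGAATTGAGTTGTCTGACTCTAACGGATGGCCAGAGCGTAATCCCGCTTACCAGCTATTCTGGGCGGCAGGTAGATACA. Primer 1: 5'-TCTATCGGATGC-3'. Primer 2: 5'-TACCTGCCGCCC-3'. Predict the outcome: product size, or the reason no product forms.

Primer 1 (TCTATCGGATGC) does not match the top strand, and its reverse complement GCATCCGATAGA does not match either.
With no annealing site for primer 1, no amplification occurs.

No product — primer 1 has no binding site in the template.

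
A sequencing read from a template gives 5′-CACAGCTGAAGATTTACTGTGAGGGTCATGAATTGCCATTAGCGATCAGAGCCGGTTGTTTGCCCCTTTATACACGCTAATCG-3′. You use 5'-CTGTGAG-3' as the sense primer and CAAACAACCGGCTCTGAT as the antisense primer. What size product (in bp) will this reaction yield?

Forward primer CTGTGAG is found on the top strand at positions 17–23.
Taking the reverse complement of CAAACAACCGGCTCTGAT gives ATCAGAGCCGGTTGTTTG, found at positions 45–62 on the template; the primer anneals here to the top strand with its 3' end pointing upstream.
The product runs from position 17 to position 62, so its length is 62 − 17 + 1 = 46 bp.

46 bp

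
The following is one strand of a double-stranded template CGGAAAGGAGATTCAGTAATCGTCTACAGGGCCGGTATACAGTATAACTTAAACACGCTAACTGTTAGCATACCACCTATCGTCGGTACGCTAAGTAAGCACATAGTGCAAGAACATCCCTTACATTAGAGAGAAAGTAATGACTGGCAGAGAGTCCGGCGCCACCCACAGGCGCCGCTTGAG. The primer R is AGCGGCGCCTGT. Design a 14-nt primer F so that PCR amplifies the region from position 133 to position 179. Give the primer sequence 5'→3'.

5'-GAAAGTAATGACTG-3'

The reverse primer's reverse complement ACAGGCGCCGCT matches the template at positions 168–179; the product starts at position 133.
The forward primer is identical to the top strand over positions 133–146: GAAAGTAATGACTG.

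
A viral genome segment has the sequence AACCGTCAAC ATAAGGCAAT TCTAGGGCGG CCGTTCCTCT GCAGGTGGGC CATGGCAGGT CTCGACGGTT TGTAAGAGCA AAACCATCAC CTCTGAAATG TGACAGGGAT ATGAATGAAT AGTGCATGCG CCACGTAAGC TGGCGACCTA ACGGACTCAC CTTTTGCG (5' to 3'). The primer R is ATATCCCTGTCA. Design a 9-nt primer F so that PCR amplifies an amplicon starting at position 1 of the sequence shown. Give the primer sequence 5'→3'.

The reverse primer's reverse complement TGACAGGGATAT matches the template at positions 101–112; the product starts at position 1.
The forward primer is identical to the top strand over positions 1–9: AACCGTCAA.

5'-AACCGTCAA-3'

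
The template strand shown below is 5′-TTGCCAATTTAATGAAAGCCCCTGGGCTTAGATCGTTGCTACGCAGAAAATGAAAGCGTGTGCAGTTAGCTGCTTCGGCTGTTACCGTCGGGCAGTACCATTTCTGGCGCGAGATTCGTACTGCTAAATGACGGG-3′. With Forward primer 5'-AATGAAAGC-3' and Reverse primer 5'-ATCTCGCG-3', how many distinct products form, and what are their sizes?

The forward primer AATGAAAGC matches the top strand at positions 11–19, 49–57.
The reverse primer's reverse complement is CGCGAGAT, matching at positions 108–115.
Each forward site pairs with the reverse site to give a product ending at position 115: sizes 105, 67 bp.

Two products: 105 bp, 67 bp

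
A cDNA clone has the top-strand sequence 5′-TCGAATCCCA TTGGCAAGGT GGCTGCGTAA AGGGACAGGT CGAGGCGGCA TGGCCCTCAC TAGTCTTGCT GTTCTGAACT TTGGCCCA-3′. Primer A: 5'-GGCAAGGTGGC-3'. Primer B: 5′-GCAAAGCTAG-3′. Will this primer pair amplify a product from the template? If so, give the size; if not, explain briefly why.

No product — primer B has no binding site in the template.

Primer B (GCAAAGCTAG) does not match the top strand, and its reverse complement CTAGCTTTGC does not match either.
With no annealing site for primer B, no amplification occurs.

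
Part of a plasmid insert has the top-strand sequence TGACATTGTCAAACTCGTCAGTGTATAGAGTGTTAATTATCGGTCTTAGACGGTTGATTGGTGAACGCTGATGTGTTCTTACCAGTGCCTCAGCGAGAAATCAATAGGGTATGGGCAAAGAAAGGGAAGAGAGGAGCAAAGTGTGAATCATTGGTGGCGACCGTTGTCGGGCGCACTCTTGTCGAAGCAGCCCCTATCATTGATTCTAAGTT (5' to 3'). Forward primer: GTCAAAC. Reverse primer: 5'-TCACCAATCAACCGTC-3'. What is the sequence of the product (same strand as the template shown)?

Forward primer GTCAAAC is found on the top strand at positions 8–14.
Taking the reverse complement of TCACCAATCAACCGTC gives GACGGTTGATTGGTGA, found at positions 49–64 on the template; the primer anneals here to the top strand with its 3' end pointing upstream.
The product is the template from position 8 through 64 (57 bp).

5'-GTCAAACTCGTCAGTGTATAGAGTGTTAATTATCGGTCTTAGACGGTTGATTGGTGA-3'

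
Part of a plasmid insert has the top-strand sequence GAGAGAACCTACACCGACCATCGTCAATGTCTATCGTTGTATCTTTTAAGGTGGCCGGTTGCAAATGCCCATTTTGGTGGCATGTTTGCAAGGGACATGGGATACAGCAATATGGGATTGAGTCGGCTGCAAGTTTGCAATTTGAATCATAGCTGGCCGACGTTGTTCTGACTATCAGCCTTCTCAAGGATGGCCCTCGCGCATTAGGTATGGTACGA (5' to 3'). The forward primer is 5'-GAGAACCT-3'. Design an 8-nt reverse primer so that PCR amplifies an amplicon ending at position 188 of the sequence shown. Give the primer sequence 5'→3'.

The forward primer binds at positions 3–10; the product's 3' end on the top strand is position 188.
The reverse primer anneals to the top strand over positions 181–188, i.e. to TTCTCAAG.
Its sequence written 5'→3' is the reverse complement: CTTGAGAA.

5'-CTTGAGAA-3'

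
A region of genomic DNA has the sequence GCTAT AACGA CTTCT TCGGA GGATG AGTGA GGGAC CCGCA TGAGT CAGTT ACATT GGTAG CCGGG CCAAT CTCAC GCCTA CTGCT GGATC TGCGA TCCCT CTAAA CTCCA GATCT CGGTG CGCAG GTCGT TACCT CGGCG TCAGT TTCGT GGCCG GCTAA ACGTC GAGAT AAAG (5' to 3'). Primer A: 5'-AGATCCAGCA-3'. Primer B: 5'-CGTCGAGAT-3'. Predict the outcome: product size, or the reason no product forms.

No product — the primers' 3' ends point away from each other.

Primer A (AGATCCAGCA) has reverse complement TGCTGGATCT, which matches the top strand at positions 82–91; primer A anneals to the top strand there with its 3' end pointing upstream toward position 82.
Primer B (CGTCGAGAT) matches the top strand directly at positions 162–170; it anneals to the bottom strand with its 3' end pointing downstream toward position 170.
The 3' ends diverge (primer A extends toward position 1, primer B toward position 174), so the primers never converge on a shared product.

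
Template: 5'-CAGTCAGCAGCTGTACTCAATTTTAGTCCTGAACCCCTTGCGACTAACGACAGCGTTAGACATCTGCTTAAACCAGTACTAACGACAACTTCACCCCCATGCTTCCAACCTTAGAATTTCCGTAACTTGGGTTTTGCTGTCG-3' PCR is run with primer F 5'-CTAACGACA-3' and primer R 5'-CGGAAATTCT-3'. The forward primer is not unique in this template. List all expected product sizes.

79 bp, 44 bp

The forward primer CTAACGACA matches the top strand at positions 44–52, 79–87.
The reverse primer's reverse complement is AGAATTTCCG, matching at positions 113–122.
Each forward site pairs with the reverse site to give a product ending at position 122: sizes 79, 44 bp.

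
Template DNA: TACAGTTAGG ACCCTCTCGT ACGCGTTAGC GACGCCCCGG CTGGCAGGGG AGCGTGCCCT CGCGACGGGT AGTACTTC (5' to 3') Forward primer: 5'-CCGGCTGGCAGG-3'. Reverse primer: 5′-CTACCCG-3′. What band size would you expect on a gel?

Forward primer CCGGCTGGCAGG is found on the top strand at positions 37–48.
The reverse primer's reverse complement is CGGGTAG, which matches the template at positions 66–72.
Product length = (reverse-primer end) − (forward-primer start) + 1 = 72 − 37 + 1 = 36 bp.

36 bp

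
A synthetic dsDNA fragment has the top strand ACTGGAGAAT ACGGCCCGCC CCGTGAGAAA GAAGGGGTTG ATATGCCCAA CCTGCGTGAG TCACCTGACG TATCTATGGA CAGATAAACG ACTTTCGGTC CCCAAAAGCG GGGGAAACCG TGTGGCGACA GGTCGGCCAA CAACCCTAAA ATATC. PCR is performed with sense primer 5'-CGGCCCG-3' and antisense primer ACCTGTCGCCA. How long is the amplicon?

122 bp

Scanning the template, CGGCCCG occurs at positions 12–18; this primer anneals to the bottom strand there with its 3' end pointing downstream.
Reverse complement of the reverse primer: TGGCGACAGGT. This occurs on the top strand at positions 123–133.
Product length = (reverse-primer end) − (forward-primer start) + 1 = 133 − 12 + 1 = 122 bp.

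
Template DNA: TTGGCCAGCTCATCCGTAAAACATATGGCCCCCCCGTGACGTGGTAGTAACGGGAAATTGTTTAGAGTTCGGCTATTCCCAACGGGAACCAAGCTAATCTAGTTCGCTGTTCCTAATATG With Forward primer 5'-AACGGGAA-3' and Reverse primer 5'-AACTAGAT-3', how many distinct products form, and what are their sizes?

The forward primer AACGGGAA matches the top strand at positions 49–56, 81–88.
The reverse primer's reverse complement is ATCTAGTT, matching at positions 97–104.
Each forward site pairs with the reverse site to give a product ending at position 104: sizes 56, 24 bp.

Two products: 56 bp, 24 bp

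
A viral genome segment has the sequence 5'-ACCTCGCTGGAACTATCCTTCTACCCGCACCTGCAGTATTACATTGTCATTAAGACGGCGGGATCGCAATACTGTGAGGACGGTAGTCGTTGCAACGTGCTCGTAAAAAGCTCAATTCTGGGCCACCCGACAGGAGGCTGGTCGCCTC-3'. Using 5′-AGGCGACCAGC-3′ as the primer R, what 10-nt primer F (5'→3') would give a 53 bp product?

5'-ACGTGCTCGT-3'

The reverse primer's reverse complement GCTGGTCGCCT matches the template at positions 137–147, so the product ends at position 147.
A 53 bp product then starts at position 147 − 53 + 1 = 95.
The forward primer is identical to the top strand there: ACGTGCTCGT.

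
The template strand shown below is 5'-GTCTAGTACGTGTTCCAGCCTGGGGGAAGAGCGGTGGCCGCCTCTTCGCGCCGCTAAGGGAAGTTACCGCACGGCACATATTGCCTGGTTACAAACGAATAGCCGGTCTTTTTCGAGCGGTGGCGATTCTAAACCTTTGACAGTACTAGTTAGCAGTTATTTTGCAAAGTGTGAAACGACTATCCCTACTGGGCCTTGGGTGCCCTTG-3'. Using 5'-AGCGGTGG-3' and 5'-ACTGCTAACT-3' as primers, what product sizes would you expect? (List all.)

128 bp, 42 bp

The forward primer AGCGGTGG matches the top strand at positions 30–37, 116–123.
The reverse primer's reverse complement is AGTTAGCAGT, matching at positions 148–157.
Each forward site pairs with the reverse site to give a product ending at position 157: sizes 128, 42 bp.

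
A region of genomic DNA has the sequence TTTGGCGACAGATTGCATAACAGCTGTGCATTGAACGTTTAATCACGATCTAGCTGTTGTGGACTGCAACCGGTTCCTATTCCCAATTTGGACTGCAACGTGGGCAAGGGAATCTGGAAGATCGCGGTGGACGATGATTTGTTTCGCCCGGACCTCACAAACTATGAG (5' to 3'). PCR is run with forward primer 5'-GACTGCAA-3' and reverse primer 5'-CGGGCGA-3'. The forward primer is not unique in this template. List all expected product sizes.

The forward primer GACTGCAA matches the top strand at positions 62–69, 91–98.
The reverse primer's reverse complement is TCGCCCG, matching at positions 144–150.
Each forward site pairs with the reverse site to give a product ending at position 150: sizes 89, 60 bp.

89 bp, 60 bp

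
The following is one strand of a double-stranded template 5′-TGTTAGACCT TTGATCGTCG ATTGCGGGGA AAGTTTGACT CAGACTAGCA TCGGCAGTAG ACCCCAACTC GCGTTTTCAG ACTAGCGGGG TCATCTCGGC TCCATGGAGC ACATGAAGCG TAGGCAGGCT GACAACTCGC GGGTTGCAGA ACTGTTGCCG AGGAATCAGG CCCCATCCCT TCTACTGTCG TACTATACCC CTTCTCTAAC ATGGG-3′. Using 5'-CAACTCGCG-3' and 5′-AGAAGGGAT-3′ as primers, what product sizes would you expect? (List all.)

The forward primer CAACTCGCG matches the top strand at positions 65–73, 133–141.
The reverse primer's reverse complement is ATCCCTTCT, matching at positions 175–183.
Each forward site pairs with the reverse site to give a product ending at position 183: sizes 119, 51 bp.

119 bp, 51 bp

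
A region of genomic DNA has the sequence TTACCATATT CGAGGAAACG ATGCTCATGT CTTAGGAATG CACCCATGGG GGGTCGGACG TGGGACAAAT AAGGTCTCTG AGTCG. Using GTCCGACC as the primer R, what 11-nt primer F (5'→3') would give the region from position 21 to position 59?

The reverse primer's reverse complement GGTCGGAC matches the template at positions 52–59; the product starts at position 21.
The forward primer is identical to the top strand over positions 21–31: ATGCTCATGTC.

5'-ATGCTCATGTC-3'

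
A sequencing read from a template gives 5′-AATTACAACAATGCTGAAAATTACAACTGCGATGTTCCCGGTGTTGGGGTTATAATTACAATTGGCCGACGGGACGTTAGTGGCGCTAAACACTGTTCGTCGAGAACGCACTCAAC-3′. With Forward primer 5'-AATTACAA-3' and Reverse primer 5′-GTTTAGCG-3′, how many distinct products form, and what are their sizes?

The forward primer AATTACAA matches the top strand at positions 1–8, 19–26, 54–61.
The reverse primer's reverse complement is CGCTAAAC, matching at positions 84–91.
Each forward site pairs with the reverse site to give a product ending at position 91: sizes 91, 73, 38 bp.

Three products: 91 bp, 73 bp, 38 bp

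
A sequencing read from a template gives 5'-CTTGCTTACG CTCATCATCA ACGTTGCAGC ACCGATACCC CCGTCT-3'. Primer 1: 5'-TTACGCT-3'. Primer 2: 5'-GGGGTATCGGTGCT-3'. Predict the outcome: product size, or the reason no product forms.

Yes — a 36 bp product.

Primer 1 (TTACGCT) matches the top strand at positions 6–12; it acts as a forward primer.
Primer 2's reverse complement is AGCACCGATACCCC, matching the top strand at positions 28–41; it acts as a reverse primer.
The 3' ends face each other across positions 6–41, giving a 36 bp product.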